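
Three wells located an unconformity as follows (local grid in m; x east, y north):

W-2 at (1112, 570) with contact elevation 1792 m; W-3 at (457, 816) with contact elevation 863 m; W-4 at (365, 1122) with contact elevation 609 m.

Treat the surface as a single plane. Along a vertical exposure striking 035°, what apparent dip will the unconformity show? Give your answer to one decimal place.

Two edge vectors: W-2→W-3 = (-655, 246, -929), W-2→W-4 = (-747, 552, -1183).
Normal n = (W-2→W-3) × (W-2→W-4) = (221790, -80902, -177798).
So ∂z/∂x = −n_x/n_z = 1.24743 and ∂z/∂y = −n_y/n_z = −0.45502.
Unit vector along 035° is (sin 35°, cos 35°) = (0.5736, 0.8192).
Slope in that direction = a·(0.5736) + b·(0.8192) = 0.34276.
Apparent dip = arctan|0.34276| = 18.9° (true dip is 53.0°, so apparent ≤ true as expected).

18.9°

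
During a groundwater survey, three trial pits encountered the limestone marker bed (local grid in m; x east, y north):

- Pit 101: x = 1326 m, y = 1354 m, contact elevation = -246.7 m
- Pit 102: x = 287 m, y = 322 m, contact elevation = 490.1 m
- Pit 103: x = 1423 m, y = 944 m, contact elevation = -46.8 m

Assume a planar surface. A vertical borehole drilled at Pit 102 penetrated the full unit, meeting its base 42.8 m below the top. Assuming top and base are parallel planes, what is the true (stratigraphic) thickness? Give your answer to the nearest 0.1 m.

37.3 m

Let the plane be z = a·x + b·y + c.
Pit 102−Pit 101: −1039a − 1032b = 736.8;  Pit 103−Pit 101: 97a − 410b = 199.9.
Solving gives a = −0.18208, b = −0.53064.
|∇z| = √(a²+b²) = 0.56101, so dip δ = arctan(0.56101) = 29.29°.
True thickness = vertical thickness × cos δ = 42.8 × cos 29.29° = 37.3 m.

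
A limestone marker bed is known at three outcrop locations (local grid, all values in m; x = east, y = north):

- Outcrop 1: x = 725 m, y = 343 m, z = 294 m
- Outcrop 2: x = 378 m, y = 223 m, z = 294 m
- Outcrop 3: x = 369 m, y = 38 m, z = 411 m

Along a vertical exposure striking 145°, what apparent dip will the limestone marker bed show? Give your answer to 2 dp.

Let the plane be z = a·x + b·y + c.
Outcrop 2−Outcrop 1: −347a − 120b = 0;  Outcrop 3−Outcrop 1: −356a − 305b = 117.
Solving gives a = 0.22245, b = −0.64325.
Unit vector along 145° is (sin 145°, cos 145°) = (0.5736, -0.8192).
Slope in that direction = a·(0.5736) + b·(-0.8192) = 0.65452.
Apparent dip = arctan|0.65452| = 33.21° (true dip is 34.2°, so apparent ≤ true as expected).

33.21°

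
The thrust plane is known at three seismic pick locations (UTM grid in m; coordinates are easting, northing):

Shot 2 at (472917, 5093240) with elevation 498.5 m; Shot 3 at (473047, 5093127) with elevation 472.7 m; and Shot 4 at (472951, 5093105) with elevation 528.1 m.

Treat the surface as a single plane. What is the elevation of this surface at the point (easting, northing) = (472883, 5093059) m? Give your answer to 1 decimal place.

Two edge vectors: Shot 2→Shot 3 = (130, -113, -25.8), Shot 2→Shot 4 = (34, -135, 29.6).
Normal n = (Shot 2→Shot 3) × (Shot 2→Shot 4) = (-6827.8, -4725.2, -13708).
So ∂z/∂easting = −n_x/n_z = −0.498088707 and ∂z/∂northing = −n_y/n_z = −0.344703823.
Intercept c from Shot 2: 498.5 + 235554.62 + 1755659.30 = 1991712.41.
At (472883, 5093059): z = −235537.7 − 1755596.9 + 1991712.41 = 577.8 m.

577.8 m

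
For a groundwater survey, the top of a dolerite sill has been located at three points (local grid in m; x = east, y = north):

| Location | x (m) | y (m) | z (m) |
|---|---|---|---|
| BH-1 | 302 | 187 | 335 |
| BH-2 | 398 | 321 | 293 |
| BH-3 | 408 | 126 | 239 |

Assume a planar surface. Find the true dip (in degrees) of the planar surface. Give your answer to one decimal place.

Two edge vectors: BH-1→BH-2 = (96, 134, -42), BH-1→BH-3 = (106, -61, -96).
Normal n = (BH-1→BH-2) × (BH-1→BH-3) = (-15426, 4764, -20060).
So ∂z/∂x = −n_x/n_z = −0.76899 and ∂z/∂y = −n_y/n_z = 0.23749.
Gradient magnitude |∇z| = √(a² + b²) = √(0.59135 + 0.05640) = 0.80483.
True dip = arctan(0.80483) = 38.8°, dipping toward ESE (azimuth ≈ 107°).

38.8°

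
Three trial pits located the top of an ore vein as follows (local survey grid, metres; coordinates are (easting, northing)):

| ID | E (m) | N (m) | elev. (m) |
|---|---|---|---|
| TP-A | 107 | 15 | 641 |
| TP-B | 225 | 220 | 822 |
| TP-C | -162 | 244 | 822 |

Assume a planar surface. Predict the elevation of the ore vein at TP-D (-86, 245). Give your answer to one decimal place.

Let the plane be z = a·E + b·N + c.
TP-B−TP-A: 118a + 205b = 181;  TP-C−TP-A: −269a + 229b = 181.
Solving gives a = 0.05287, b = 0.85250.
Then c = 641 − a·107 − b·15 = 622.56.
At (-86, 245): z = −4.5 + 208.9 + 622.56 = 826.9 m.

826.9 m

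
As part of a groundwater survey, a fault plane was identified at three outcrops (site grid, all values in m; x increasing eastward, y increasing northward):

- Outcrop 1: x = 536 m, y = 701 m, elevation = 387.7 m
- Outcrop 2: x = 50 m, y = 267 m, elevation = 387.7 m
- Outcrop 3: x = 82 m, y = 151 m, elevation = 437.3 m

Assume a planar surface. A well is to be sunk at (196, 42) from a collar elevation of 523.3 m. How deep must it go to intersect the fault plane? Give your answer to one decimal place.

13.7 m

Let the plane be z = a·x + b·y + c.
Outcrop 2−Outcrop 1: −486a − 434b = 0;  Outcrop 3−Outcrop 1: −454a − 550b = 49.6.
Solving gives a = 0.30636, b = −0.34307.
Then c = 387.7 − a·536 − b·701 = 463.98.
At (196, 42): z_contact = 60.05 − 14.41 + 463.98 = 509.62 m.
Depth below ground = 523.3 − 509.62 = 13.7 m.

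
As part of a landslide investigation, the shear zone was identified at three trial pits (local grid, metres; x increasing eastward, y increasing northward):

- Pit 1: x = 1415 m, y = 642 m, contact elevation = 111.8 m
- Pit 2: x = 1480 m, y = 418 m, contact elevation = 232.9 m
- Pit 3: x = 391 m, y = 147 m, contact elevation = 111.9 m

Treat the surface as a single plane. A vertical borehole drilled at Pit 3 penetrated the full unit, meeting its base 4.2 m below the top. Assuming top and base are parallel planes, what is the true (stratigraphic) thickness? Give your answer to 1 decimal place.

3.7 m

Two edge vectors: Pit 1→Pit 2 = (65, -224, 121.1), Pit 1→Pit 3 = (-1024, -495, 0.1).
Normal n = (Pit 1→Pit 2) × (Pit 1→Pit 3) = (59922.1, -124012.9, -261551).
So ∂z/∂x = −n_x/n_z = 0.22910 and ∂z/∂y = −n_y/n_z = −0.47414.
|∇z| = √(a²+b²) = 0.52659, so dip δ = arctan(0.52659) = 27.77°.
True thickness = vertical thickness × cos δ = 4.2 × cos 27.77° = 3.7 m.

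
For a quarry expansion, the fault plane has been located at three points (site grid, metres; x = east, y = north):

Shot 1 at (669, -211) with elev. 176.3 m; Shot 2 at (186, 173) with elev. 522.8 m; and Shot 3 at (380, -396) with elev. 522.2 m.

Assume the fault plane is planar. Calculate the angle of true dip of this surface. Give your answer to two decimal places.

46.07°

Let the plane be z = a·x + b·y + c.
Shot 2−Shot 1: −483a + 384b = 346.5;  Shot 3−Shot 1: −289a − 185b = 345.9.
Solving gives a = −0.98301, b = −0.33410.
Gradient magnitude |∇z| = √(a² + b²) = √(0.96632 + 0.11162) = 1.03824.
True dip = arctan(1.03824) = 46.07°, dipping toward ENE (azimuth ≈ 071°).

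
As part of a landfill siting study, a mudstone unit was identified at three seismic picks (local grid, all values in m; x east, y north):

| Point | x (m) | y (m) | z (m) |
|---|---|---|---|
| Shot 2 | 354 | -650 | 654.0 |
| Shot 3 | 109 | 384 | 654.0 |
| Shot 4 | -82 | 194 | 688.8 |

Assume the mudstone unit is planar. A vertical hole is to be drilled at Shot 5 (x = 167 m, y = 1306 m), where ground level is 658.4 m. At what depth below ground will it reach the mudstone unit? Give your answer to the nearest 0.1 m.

Let the plane be z = a·x + b·y + c.
Shot 3−Shot 2: −245a + 1034b = 0;  Shot 4−Shot 2: −436a + 844b = 34.8.
Solving gives a = −0.147446, b = −0.034936.
Then c = 654 − a·354 − b·-650 = 683.49.
At (167, 1306): z_contact = −24.62 − 45.63 + 683.49 = 613.24 m.
Depth below ground = 658.4 − 613.24 = 45.2 m.

45.2 m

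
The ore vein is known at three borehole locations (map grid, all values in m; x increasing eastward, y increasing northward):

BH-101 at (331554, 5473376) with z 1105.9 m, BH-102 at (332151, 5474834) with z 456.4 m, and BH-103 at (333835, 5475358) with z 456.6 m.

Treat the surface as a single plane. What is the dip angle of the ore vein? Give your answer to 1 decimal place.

28.1°

Two edge vectors: BH-101→BH-102 = (597, 1458, -649.5), BH-101→BH-103 = (2281, 1982, -649.3).
Normal n = (BH-101→BH-102) × (BH-101→BH-103) = (340629.6, -1093877.4, -2142444).
So ∂z/∂x = −n_x/n_z = 0.15899 and ∂z/∂y = −n_y/n_z = −0.51057.
Gradient magnitude |∇z| = √(a² + b²) = √(0.02528 + 0.26069) = 0.53476.
True dip = arctan(0.53476) = 28.1°, dipping toward NNW (azimuth ≈ 343°).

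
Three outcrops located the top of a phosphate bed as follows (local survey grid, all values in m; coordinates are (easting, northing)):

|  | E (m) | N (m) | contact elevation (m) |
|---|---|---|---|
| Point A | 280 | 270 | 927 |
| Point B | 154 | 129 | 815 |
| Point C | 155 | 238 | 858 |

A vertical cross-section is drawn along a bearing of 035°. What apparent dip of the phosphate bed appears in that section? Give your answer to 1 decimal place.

Two edge vectors: Point A→Point B = (-126, -141, -112), Point A→Point C = (-125, -32, -69).
Normal n = (Point A→Point B) × (Point A→Point C) = (6145, 5306, -13593).
So ∂z/∂E = −n_x/n_z = 0.45207 and ∂z/∂N = −n_y/n_z = 0.39035.
Unit vector along 035° is (sin 35°, cos 35°) = (0.5736, 0.8192).
Slope in that direction = a·(0.5736) + b·(0.8192) = 0.57905.
Apparent dip = arctan|0.57905| = 30.1° (true dip is 30.8°, so apparent ≤ true as expected).

30.1°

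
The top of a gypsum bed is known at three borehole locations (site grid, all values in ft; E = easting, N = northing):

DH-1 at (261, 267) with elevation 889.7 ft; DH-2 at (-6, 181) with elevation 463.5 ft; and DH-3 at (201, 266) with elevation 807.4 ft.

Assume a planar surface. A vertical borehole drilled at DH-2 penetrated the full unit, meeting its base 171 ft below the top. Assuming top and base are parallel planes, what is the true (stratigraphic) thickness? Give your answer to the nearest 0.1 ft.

92.9 ft

Let the plane be z = a·E + b·N + c.
DH-2−DH-1: −267a − 86b = −426.2;  DH-3−DH-1: −60a − 1b = −82.3.
Solving gives a = 1.35941, b = 0.73532.
|∇z| = √(a²+b²) = 1.54554, so dip δ = arctan(1.54554) = 57.10°.
True thickness = vertical thickness × cos δ = 171 × cos 57.10° = 92.9 ft.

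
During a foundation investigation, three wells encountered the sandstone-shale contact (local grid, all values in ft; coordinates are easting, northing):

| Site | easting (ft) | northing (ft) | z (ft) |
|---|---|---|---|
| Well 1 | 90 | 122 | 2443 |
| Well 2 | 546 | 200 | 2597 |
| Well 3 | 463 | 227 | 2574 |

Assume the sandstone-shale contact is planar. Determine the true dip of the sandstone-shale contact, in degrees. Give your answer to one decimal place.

Let the plane be z = a·easting + b·northing + c.
Well 2−Well 1: 456a + 78b = 154;  Well 3−Well 1: 373a + 105b = 131.
Solving gives a = 0.31683, b = 0.12211.
Gradient magnitude |∇z| = √(a² + b²) = √(0.10038 + 0.01491) = 0.33955.
True dip = arctan(0.33955) = 18.8°, dipping toward WSW (azimuth ≈ 249°).

18.8°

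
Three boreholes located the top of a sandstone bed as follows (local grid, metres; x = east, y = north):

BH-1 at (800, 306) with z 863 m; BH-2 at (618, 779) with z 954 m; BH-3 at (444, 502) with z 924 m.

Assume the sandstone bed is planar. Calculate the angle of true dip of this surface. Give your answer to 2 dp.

10.24°

Two edge vectors: BH-1→BH-2 = (-182, 473, 91), BH-1→BH-3 = (-356, 196, 61).
Normal n = (BH-1→BH-2) × (BH-1→BH-3) = (11017, -21294, 132716).
So ∂z/∂x = −n_x/n_z = −0.08301 and ∂z/∂y = −n_y/n_z = 0.16045.
Gradient magnitude |∇z| = √(a² + b²) = √(0.00689 + 0.02574) = 0.18065.
True dip = arctan(0.18065) = 10.24°, dipping toward SSE (azimuth ≈ 153°).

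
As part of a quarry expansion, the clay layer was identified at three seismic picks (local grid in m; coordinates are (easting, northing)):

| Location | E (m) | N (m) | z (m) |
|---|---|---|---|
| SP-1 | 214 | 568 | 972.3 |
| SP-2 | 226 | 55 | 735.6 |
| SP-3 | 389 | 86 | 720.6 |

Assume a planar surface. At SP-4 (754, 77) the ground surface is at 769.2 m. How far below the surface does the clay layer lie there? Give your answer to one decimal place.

Two edge vectors: SP-1→SP-2 = (12, -513, -236.7), SP-1→SP-3 = (175, -482, -251.7).
Normal n = (SP-1→SP-2) × (SP-1→SP-3) = (15032.7, -38402.1, 83991).
So ∂z/∂E = −n_x/n_z = −0.17898 and ∂z/∂N = −n_y/n_z = 0.45722.
Intercept c from SP-1: 972.3 + 38.30 − 259.70 = 750.90.
At (754, 77): z_contact = −134.95 + 35.21 + 750.90 = 651.16 m.
Depth below ground = 769.2 − 651.16 = 118.0 m.

118.0 m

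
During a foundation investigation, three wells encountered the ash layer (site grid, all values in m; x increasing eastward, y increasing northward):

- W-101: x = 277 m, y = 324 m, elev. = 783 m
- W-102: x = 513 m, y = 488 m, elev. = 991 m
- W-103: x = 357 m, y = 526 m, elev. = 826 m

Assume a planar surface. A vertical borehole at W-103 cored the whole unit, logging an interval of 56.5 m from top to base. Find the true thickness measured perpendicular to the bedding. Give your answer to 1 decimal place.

39.4 m

Two edge vectors: W-101→W-102 = (236, 164, 208), W-101→W-103 = (80, 202, 43).
Normal n = (W-101→W-102) × (W-101→W-103) = (-34964, 6492, 34552).
So ∂z/∂x = −n_x/n_z = 1.01192 and ∂z/∂y = −n_y/n_z = −0.18789.
|∇z| = √(a²+b²) = 1.02922, so dip δ = arctan(1.02922) = 45.82°.
True thickness = vertical thickness × cos δ = 56.5 × cos 45.82° = 39.4 m.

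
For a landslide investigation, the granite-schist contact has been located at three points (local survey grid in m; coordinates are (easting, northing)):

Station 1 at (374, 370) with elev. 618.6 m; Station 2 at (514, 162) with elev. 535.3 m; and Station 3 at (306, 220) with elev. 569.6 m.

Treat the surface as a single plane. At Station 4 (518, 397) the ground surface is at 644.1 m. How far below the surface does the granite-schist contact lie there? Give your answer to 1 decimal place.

25.3 m

Let the plane be z = a·E + b·N + c.
Station 2−Station 1: 140a − 208b = −83.3;  Station 3−Station 1: −68a − 150b = −49.
Solving gives a = −0.06553, b = 0.35637.
Then c = 618.6 − a·374 − b·370 = 511.25.
At (518, 397): z_contact = −33.94 + 141.48 + 511.25 = 618.79 m.
Depth below ground = 644.1 − 618.79 = 25.3 m.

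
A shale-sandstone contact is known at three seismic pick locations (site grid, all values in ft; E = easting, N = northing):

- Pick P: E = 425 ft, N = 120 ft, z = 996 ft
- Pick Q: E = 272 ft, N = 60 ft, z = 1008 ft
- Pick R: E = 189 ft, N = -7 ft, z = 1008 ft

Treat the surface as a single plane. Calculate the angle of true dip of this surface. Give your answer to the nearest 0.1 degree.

13.6°

Let the plane be z = a·E + b·N + c.
Pick Q−Pick P: −153a − 60b = 12;  Pick R−Pick P: −236a − 127b = 12.
Solving gives a = −0.15253, b = 0.18896.
Gradient magnitude |∇z| = √(a² + b²) = √(0.02327 + 0.03571) = 0.24284.
True dip = arctan(0.24284) = 13.6°, dipping toward SE (azimuth ≈ 141°).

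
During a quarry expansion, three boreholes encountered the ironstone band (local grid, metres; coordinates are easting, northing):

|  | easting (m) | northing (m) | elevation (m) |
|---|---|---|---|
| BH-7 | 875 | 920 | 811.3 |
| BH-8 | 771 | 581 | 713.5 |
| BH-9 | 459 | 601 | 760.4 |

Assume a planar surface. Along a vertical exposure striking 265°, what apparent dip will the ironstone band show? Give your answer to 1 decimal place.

Two edge vectors: BH-7→BH-8 = (-104, -339, -97.8), BH-7→BH-9 = (-416, -319, -50.9).
Normal n = (BH-7→BH-8) × (BH-7→BH-9) = (-13943.1, 35391.2, -107848).
So ∂z/∂easting = −n_x/n_z = −0.12928 and ∂z/∂northing = −n_y/n_z = 0.32816.
Unit vector along 265° is (sin 265°, cos 265°) = (-0.9962, -0.0872).
Slope in that direction = a·(-0.9962) + b·(-0.0872) = 0.10019.
Apparent dip = arctan|0.10019| = 5.7° (true dip is 19.4°, so apparent ≤ true as expected).

5.7°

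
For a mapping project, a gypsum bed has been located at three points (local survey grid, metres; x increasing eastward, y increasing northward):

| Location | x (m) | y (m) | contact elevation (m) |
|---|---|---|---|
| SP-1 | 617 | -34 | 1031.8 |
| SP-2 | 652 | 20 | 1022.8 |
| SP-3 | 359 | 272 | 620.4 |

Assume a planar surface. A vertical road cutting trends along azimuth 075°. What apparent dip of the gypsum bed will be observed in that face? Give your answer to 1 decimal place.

30.4°

Let the plane be z = a·x + b·y + c.
SP-2−SP-1: 35a + 54b = −9;  SP-3−SP-1: −258a + 306b = −411.4.
Solving gives a = 0.78977, b = −0.67856.
Unit vector along 075° is (sin 75°, cos 75°) = (0.9659, 0.2588).
Slope in that direction = a·(0.9659) + b·(0.2588) = 0.58724.
Apparent dip = arctan|0.58724| = 30.4° (true dip is 46.2°, so apparent ≤ true as expected).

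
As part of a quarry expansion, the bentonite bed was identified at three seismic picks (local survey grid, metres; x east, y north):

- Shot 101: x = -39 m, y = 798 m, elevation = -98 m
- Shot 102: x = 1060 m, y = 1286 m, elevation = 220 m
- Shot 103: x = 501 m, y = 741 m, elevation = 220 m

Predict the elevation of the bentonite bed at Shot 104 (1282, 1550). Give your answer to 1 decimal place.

194.1 m

Two edge vectors: Shot 101→Shot 102 = (1099, 488, 318), Shot 101→Shot 103 = (540, -57, 318).
Normal n = (Shot 101→Shot 102) × (Shot 101→Shot 103) = (173310, -177762, -326163).
So ∂z/∂x = −n_x/n_z = 0.531360 and ∂z/∂y = −n_y/n_z = −0.545010.
Intercept c from Shot 101: -98 + 20.72 + 434.92 = 357.64.
At (1282, 1550): z = 681.2 − 844.8 + 357.64 = 194.1 m.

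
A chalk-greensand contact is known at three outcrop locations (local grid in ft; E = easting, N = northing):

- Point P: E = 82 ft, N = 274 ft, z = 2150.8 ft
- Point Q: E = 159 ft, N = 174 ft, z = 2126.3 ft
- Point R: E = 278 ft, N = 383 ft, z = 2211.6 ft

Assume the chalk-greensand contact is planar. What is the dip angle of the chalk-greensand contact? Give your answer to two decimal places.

Let the plane be z = a·E + b·N + c.
Point Q−Point P: 77a − 100b = −24.5;  Point R−Point P: 196a + 109b = 60.8.
Solving gives a = 0.12180, b = 0.33878.
Gradient magnitude |∇z| = √(a² + b²) = √(0.01483 + 0.11478) = 0.36001.
True dip = arctan(0.36001) = 19.80°, dipping toward SSW (azimuth ≈ 200°).

19.80°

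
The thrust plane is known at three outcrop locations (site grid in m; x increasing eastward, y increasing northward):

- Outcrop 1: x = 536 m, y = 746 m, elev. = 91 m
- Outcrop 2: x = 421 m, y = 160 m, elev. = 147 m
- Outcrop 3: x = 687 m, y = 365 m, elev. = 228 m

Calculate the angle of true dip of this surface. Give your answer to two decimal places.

Two edge vectors: Outcrop 1→Outcrop 2 = (-115, -586, 56), Outcrop 1→Outcrop 3 = (151, -381, 137).
Normal n = (Outcrop 1→Outcrop 2) × (Outcrop 1→Outcrop 3) = (-58946, 24211, 132301).
So ∂z/∂x = −n_x/n_z = 0.44554 and ∂z/∂y = −n_y/n_z = −0.18300.
Gradient magnitude |∇z| = √(a² + b²) = √(0.19851 + 0.03349) = 0.48166.
True dip = arctan(0.48166) = 25.72°, dipping toward WNW (azimuth ≈ 292°).

25.72°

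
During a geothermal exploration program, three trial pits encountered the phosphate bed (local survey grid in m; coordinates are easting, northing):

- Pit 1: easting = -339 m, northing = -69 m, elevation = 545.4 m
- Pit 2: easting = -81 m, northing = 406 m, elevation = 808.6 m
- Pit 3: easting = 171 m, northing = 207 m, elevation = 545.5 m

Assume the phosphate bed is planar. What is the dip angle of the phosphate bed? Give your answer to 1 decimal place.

Let the plane be z = a·easting + b·northing + c.
Pit 2−Pit 1: 258a + 475b = 263.2;  Pit 3−Pit 1: 510a + 276b = 0.1.
Solving gives a = −0.42443, b = 0.78464.
Gradient magnitude |∇z| = √(a² + b²) = √(0.18014 + 0.61566) = 0.89208.
True dip = arctan(0.89208) = 41.7°, dipping toward SSE (azimuth ≈ 152°).

41.7°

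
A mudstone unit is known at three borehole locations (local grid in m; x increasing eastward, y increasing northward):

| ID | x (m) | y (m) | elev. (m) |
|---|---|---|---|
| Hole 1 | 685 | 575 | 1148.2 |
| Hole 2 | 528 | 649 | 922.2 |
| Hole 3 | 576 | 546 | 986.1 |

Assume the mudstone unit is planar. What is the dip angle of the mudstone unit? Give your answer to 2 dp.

Two edge vectors: Hole 1→Hole 2 = (-157, 74, -226), Hole 1→Hole 3 = (-109, -29, -162.1).
Normal n = (Hole 1→Hole 2) × (Hole 1→Hole 3) = (-18549.4, -815.7, 12619).
So ∂z/∂x = −n_x/n_z = 1.46996 and ∂z/∂y = −n_y/n_z = 0.06464.
Gradient magnitude |∇z| = √(a² + b²) = √(2.16078 + 0.00418) = 1.47138.
True dip = arctan(1.47138) = 55.80°, dipping toward W (azimuth ≈ 267°).

55.80°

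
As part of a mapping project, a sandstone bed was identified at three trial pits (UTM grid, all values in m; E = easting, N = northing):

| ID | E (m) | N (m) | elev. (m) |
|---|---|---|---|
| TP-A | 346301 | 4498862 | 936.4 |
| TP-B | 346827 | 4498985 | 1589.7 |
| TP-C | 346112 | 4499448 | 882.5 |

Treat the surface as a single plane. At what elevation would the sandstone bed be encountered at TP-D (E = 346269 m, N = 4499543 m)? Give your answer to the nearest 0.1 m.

Two edge vectors: TP-A→TP-B = (526, 123, 653.3), TP-A→TP-C = (-189, 586, -53.9).
Normal n = (TP-A→TP-B) × (TP-A→TP-C) = (-389463.5, -95122.3, 331483).
So ∂z/∂E = −n_x/n_z = 1.174912439 and ∂z/∂N = −n_y/n_z = 0.286959814.
Intercept c from TP-A: 936.4 − 406873.35 − 1290992.60 = −1696929.55.
At (346269, 4499543): z = 406835.8 + 1291188.0 − 1696929.55 = 1094.2 m.

1094.2 m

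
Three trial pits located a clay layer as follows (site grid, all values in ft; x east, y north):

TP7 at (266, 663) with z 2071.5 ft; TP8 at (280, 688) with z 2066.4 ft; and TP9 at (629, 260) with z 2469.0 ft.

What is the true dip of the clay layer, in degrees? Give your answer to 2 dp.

36.33°

Two edge vectors: TP7→TP8 = (14, 25, -5.1), TP7→TP9 = (363, -403, 397.5).
Normal n = (TP7→TP8) × (TP7→TP9) = (7882.2, -7416.3, -14717).
So ∂z/∂x = −n_x/n_z = 0.53558 and ∂z/∂y = −n_y/n_z = −0.50393.
Gradient magnitude |∇z| = √(a² + b²) = √(0.28685 + 0.25394) = 0.73539.
True dip = arctan(0.73539) = 36.33°, dipping toward NW (azimuth ≈ 313°).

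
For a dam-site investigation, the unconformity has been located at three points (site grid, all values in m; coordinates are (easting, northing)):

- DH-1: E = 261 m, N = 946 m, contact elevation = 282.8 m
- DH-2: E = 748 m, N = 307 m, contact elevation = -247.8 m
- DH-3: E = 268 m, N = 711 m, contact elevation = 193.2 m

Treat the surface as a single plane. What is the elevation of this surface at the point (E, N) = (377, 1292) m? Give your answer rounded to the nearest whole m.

337 m

Two edge vectors: DH-1→DH-2 = (487, -639, -530.6), DH-1→DH-3 = (7, -235, -89.6).
Normal n = (DH-1→DH-2) × (DH-1→DH-3) = (-67436.6, 39921, -109972).
So ∂z/∂E = −n_x/n_z = −0.61322 and ∂z/∂N = −n_y/n_z = 0.36301.
Intercept c from DH-1: 282.8 + 160.05 − 343.41 = 99.44.
At (377, 1292): z = −231.2 + 469.0 + 99.44 = 337.3 m.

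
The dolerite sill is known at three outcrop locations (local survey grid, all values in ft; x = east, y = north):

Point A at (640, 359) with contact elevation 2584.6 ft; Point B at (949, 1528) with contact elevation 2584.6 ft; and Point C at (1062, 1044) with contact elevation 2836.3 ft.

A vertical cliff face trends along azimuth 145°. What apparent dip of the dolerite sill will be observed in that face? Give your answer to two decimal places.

Two edge vectors: Point A→Point B = (309, 1169, 0), Point A→Point C = (422, 685, 251.7).
Normal n = (Point A→Point B) × (Point A→Point C) = (294237.3, -77775.3, -281653).
So ∂z/∂x = −n_x/n_z = 1.04468 and ∂z/∂y = −n_y/n_z = −0.27614.
Unit vector along 145° is (sin 145°, cos 145°) = (0.5736, -0.8192).
Slope in that direction = a·(0.5736) + b·(-0.8192) = 0.82540.
Apparent dip = arctan|0.82540| = 39.54° (true dip is 47.2°, so apparent ≤ true as expected).

39.54°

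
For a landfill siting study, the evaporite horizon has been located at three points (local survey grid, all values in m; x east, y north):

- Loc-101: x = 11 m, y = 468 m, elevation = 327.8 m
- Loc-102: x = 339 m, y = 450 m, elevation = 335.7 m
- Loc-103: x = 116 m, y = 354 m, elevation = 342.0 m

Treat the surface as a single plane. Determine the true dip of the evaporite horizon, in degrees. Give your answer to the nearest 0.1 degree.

6.2°

Two edge vectors: Loc-101→Loc-102 = (328, -18, 7.9), Loc-101→Loc-103 = (105, -114, 14.2).
Normal n = (Loc-101→Loc-102) × (Loc-101→Loc-103) = (645, -3828.1, -35502).
So ∂z/∂x = −n_x/n_z = 0.01817 and ∂z/∂y = −n_y/n_z = −0.10783.
Gradient magnitude |∇z| = √(a² + b²) = √(0.00033 + 0.01163) = 0.10935.
True dip = arctan(0.10935) = 6.2°, dipping toward N (azimuth ≈ 350°).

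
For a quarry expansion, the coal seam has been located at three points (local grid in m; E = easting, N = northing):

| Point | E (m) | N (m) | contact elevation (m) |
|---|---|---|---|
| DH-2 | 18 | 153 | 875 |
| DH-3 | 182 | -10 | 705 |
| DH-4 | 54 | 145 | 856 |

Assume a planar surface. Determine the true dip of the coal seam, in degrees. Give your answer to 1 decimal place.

37.3°

Let the plane be z = a·E + b·N + c.
DH-3−DH-2: 164a − 163b = −170;  DH-4−DH-2: 36a − 8b = −19.
Solving gives a = −0.38126, b = 0.65935.
Gradient magnitude |∇z| = √(a² + b²) = √(0.14536 + 0.43474) = 0.76164.
True dip = arctan(0.76164) = 37.3°, dipping toward SSE (azimuth ≈ 150°).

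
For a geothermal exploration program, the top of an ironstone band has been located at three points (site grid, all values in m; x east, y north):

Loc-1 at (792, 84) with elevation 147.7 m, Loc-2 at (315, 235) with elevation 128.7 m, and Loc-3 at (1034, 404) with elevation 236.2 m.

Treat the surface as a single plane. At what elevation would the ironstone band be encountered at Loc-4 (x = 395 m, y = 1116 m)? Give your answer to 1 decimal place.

312.1 m

Two edge vectors: Loc-1→Loc-2 = (-477, 151, -19), Loc-1→Loc-3 = (242, 320, 88.5).
Normal n = (Loc-1→Loc-2) × (Loc-1→Loc-3) = (19443.5, 37616.5, -189182).
So ∂z/∂x = −n_x/n_z = 0.102777 and ∂z/∂y = −n_y/n_z = 0.198838.
Intercept c from Loc-1: 147.7 − 81.40 − 16.70 = 49.60.
At (395, 1116): z = 40.6 + 221.9 + 49.60 = 312.1 m.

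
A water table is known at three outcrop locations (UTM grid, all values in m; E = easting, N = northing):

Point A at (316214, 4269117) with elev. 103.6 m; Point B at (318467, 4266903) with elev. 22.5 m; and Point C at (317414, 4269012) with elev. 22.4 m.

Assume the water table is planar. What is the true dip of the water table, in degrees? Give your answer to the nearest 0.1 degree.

4.5°

Let the plane be z = a·E + b·N + c.
Point B−Point A: 2253a − 2214b = −81.1;  Point C−Point A: 1200a − 105b = −81.2.
Solving gives a = −0.07076, b = −0.03538.
Gradient magnitude |∇z| = √(a² + b²) = √(0.00501 + 0.00125) = 0.07911.
True dip = arctan(0.07911) = 4.5°, dipping toward ENE (azimuth ≈ 063°).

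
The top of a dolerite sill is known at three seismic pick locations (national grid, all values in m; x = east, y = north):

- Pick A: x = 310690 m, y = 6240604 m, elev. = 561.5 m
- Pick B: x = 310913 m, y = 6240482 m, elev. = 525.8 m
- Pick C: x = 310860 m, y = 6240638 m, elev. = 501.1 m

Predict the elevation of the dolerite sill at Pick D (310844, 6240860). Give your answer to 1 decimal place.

Let the plane be z = a·x + b·y + c.
Pick B−Pick A: 223a − 122b = −35.7;  Pick C−Pick A: 170a + 34b = −60.4.
Solving gives a = −0.303036509, b = −0.261288045.
Then c = 561.5 − a·310690 − b·6240604 = 1725307.13.
At (310844, 6240860): z = −94197.1 − 1630662.1 + 1725307.13 = 447.9 m.

447.9 m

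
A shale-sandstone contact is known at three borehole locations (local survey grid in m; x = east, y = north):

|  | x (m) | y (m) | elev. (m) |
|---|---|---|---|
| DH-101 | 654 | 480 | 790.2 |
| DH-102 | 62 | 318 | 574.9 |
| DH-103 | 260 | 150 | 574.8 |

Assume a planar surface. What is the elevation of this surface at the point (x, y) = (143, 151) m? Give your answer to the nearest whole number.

543 m

Let the plane be z = a·x + b·y + c.
DH-102−DH-101: −592a − 162b = −215.3;  DH-103−DH-101: −394a − 330b = −215.4.
Solving gives a = 0.27487, b = 0.32455.
Then c = 790.2 − a·654 − b·480 = 454.65.
At (143, 151): z = 39.3 + 49.0 + 454.65 = 543.0 m.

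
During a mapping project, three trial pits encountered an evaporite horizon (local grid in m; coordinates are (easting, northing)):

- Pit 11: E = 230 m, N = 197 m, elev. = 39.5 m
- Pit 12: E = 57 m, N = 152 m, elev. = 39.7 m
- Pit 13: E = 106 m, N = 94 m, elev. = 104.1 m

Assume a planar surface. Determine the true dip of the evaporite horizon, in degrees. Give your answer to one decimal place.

43.3°

Two edge vectors: Pit 11→Pit 12 = (-173, -45, 0.2), Pit 11→Pit 13 = (-124, -103, 64.6).
Normal n = (Pit 11→Pit 12) × (Pit 11→Pit 13) = (-2886.4, 11151, 12239).
So ∂z/∂E = −n_x/n_z = 0.23584 and ∂z/∂N = −n_y/n_z = −0.91110.
Gradient magnitude |∇z| = √(a² + b²) = √(0.05562 + 0.83011) = 0.94113.
True dip = arctan(0.94113) = 43.3°, dipping toward NNW (azimuth ≈ 345°).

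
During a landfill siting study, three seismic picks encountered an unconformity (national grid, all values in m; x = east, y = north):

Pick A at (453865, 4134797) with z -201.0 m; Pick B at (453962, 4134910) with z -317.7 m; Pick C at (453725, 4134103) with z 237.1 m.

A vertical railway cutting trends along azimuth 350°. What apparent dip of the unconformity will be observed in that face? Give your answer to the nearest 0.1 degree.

Let the plane be z = a·x + b·y + c.
Pick B−Pick A: 97a + 113b = −116.7;  Pick C−Pick A: −140a − 694b = 438.1.
Solving gives a = −0.61137, b = −0.50794.
Unit vector along 350° is (sin 350°, cos 350°) = (-0.1736, 0.9848).
Slope in that direction = a·(-0.1736) + b·(0.9848) = −0.39406.
Apparent dip = arctan|0.39406| = 21.5° (true dip is 38.5°, so apparent ≤ true as expected).

21.5°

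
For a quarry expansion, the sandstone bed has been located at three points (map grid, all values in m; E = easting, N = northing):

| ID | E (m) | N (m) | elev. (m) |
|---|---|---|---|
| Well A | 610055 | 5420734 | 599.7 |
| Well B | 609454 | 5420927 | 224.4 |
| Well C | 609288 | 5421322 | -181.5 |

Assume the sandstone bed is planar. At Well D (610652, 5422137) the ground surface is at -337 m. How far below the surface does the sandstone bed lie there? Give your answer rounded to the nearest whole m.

101 m

Two edge vectors: Well A→Well B = (-601, 193, -375.3), Well A→Well C = (-767, 588, -781.2).
Normal n = (Well A→Well B) × (Well A→Well C) = (69904.8, -181646.1, -205357).
So ∂z/∂E = −n_x/n_z = 0.34040622 and ∂z/∂N = −n_y/n_z = −0.88453815.
Intercept c from Well A: 599.7 − 207666.52 + 4794846.00 = 4587779.18.
At (610652, 5422137): z_contact = 207869.7 − 4796087.0 + 4587779.18 = -438.1 m.
Depth below ground = -337 − (-438.1) = 101 m.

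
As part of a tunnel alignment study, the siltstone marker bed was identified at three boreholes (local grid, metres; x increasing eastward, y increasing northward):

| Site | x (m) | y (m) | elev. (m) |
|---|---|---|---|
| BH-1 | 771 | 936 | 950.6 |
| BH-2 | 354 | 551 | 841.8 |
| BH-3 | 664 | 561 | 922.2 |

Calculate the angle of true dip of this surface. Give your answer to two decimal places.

14.54°

Two edge vectors: BH-1→BH-2 = (-417, -385, -108.8), BH-1→BH-3 = (-107, -375, -28.4).
Normal n = (BH-1→BH-2) × (BH-1→BH-3) = (-29866, -201.2, 115180).
So ∂z/∂x = −n_x/n_z = 0.25930 and ∂z/∂y = −n_y/n_z = 0.00175.
Gradient magnitude |∇z| = √(a² + b²) = √(0.06724 + 0.00000) = 0.25930.
True dip = arctan(0.25930) = 14.54°, dipping toward W (azimuth ≈ 270°).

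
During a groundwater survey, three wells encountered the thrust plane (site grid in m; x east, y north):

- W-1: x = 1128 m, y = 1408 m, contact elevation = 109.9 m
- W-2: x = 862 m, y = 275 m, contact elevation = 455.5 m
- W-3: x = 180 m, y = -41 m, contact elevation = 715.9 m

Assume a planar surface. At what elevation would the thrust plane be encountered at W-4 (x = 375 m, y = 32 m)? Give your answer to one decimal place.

Two edge vectors: W-1→W-2 = (-266, -1133, 345.6), W-1→W-3 = (-948, -1449, 606).
Normal n = (W-1→W-2) × (W-1→W-3) = (-185823.6, -166432.8, -688650).
So ∂z/∂x = −n_x/n_z = −0.269838 and ∂z/∂y = −n_y/n_z = −0.241680.
Intercept c from W-1: 109.9 + 304.38 + 340.29 = 754.56.
At (375, 32): z = −101.2 − 7.7 + 754.56 = 645.6 m.

645.6 m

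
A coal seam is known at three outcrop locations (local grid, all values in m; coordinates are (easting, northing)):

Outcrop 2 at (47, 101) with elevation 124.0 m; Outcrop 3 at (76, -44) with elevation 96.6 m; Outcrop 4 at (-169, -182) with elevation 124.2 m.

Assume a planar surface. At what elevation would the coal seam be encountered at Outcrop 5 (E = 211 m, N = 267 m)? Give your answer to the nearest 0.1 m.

Let the plane be z = a·E + b·N + c.
Outcrop 3−Outcrop 2: 29a − 145b = −27.4;  Outcrop 4−Outcrop 2: −216a − 283b = 0.2.
Solving gives a = −0.19691, b = 0.14958.
Then c = 124 − a·47 − b·101 = 118.15.
At (211, 267): z = −41.5 + 39.9 + 118.15 = 116.5 m.

116.5 m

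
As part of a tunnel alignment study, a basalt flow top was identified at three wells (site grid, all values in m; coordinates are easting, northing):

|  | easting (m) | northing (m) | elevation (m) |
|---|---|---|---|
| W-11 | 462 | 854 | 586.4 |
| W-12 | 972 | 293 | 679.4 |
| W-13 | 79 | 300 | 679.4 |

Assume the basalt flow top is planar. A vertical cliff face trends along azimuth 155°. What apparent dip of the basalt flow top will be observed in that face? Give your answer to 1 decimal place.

Two edge vectors: W-11→W-12 = (510, -561, 93), W-11→W-13 = (-383, -554, 93).
Normal n = (W-11→W-12) × (W-11→W-13) = (-651, -83049, -497403).
So ∂z/∂easting = −n_x/n_z = −0.00131 and ∂z/∂northing = −n_y/n_z = −0.16697.
Unit vector along 155° is (sin 155°, cos 155°) = (0.4226, -0.9063).
Slope in that direction = a·(0.4226) + b·(-0.9063) = 0.15077.
Apparent dip = arctan|0.15077| = 8.6° (true dip is 9.5°, so apparent ≤ true as expected).

8.6°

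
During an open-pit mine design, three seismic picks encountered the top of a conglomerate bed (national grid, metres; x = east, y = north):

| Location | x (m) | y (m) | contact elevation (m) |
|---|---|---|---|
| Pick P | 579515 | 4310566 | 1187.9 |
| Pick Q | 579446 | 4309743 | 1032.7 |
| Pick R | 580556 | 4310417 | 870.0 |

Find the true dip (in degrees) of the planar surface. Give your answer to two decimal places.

Two edge vectors: Pick P→Pick Q = (-69, -823, -155.2), Pick P→Pick R = (1041, -149, -317.9).
Normal n = (Pick P→Pick Q) × (Pick P→Pick R) = (238506.9, -183498.3, 867024).
So ∂z/∂x = −n_x/n_z = −0.27509 and ∂z/∂y = −n_y/n_z = 0.21164.
Gradient magnitude |∇z| = √(a² + b²) = √(0.07567 + 0.04479) = 0.34708.
True dip = arctan(0.34708) = 19.14°, dipping toward SE (azimuth ≈ 128°).

19.14°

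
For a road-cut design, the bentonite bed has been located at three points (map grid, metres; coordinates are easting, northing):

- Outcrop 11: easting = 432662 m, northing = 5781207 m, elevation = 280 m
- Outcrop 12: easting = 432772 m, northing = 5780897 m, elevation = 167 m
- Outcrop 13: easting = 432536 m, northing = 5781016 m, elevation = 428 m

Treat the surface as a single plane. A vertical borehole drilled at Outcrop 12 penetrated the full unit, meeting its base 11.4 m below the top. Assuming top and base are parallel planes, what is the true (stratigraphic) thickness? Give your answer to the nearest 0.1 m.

Two edge vectors: Outcrop 11→Outcrop 12 = (110, -310, -113), Outcrop 11→Outcrop 13 = (-126, -191, 148).
Normal n = (Outcrop 11→Outcrop 12) × (Outcrop 11→Outcrop 13) = (-67463, -2042, -60070).
So ∂z/∂easting = −n_x/n_z = −1.12307 and ∂z/∂northing = −n_y/n_z = −0.03399.
|∇z| = √(a²+b²) = 1.12359, so dip δ = arctan(1.12359) = 48.33°.
True thickness = vertical thickness × cos δ = 11.4 × cos 48.33° = 7.6 m.

7.6 m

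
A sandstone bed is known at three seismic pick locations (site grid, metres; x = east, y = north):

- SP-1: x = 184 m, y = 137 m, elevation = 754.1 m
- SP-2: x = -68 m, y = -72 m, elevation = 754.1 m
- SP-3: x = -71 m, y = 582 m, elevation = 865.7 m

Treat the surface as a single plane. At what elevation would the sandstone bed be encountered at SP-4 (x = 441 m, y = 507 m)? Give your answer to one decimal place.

780.8 m

Let the plane be z = a·x + b·y + c.
SP-2−SP-1: −252a − 209b = 0;  SP-3−SP-1: −255a + 445b = 111.6.
Solving gives a = −0.14099, b = 0.17000.
Then c = 754.1 − a·184 − b·137 = 756.75.
At (441, 507): z = −62.2 + 86.2 + 756.75 = 780.8 m.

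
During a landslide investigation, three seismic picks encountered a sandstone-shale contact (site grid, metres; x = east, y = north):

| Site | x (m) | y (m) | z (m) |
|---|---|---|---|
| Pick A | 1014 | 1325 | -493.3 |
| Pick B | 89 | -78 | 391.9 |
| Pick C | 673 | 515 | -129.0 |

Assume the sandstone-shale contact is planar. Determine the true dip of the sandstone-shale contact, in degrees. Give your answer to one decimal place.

37.6°

Two edge vectors: Pick A→Pick B = (-925, -1403, 885.2), Pick A→Pick C = (-341, -810, 364.3).
Normal n = (Pick A→Pick B) × (Pick A→Pick C) = (205899.1, 35124.3, 270827).
So ∂z/∂x = −n_x/n_z = −0.76026 and ∂z/∂y = −n_y/n_z = −0.12969.
Gradient magnitude |∇z| = √(a² + b²) = √(0.57800 + 0.01682) = 0.77124.
True dip = arctan(0.77124) = 37.6°, dipping toward E (azimuth ≈ 080°).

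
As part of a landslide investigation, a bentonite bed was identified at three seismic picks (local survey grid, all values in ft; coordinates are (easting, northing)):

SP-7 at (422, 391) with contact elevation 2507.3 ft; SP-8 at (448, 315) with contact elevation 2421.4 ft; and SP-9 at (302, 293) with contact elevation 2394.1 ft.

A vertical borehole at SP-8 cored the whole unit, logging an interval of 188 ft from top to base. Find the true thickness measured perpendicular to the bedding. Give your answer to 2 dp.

124.23 ft

Two edge vectors: SP-7→SP-8 = (26, -76, -85.9), SP-7→SP-9 = (-120, -98, -113.2).
Normal n = (SP-7→SP-8) × (SP-7→SP-9) = (185, 13251.2, -11668).
So ∂z/∂E = −n_x/n_z = 0.01586 and ∂z/∂N = −n_y/n_z = 1.13569.
|∇z| = √(a²+b²) = 1.13580, so dip δ = arctan(1.13580) = 48.64°.
True thickness = vertical thickness × cos δ = 188 × cos 48.64° = 124.23 ft.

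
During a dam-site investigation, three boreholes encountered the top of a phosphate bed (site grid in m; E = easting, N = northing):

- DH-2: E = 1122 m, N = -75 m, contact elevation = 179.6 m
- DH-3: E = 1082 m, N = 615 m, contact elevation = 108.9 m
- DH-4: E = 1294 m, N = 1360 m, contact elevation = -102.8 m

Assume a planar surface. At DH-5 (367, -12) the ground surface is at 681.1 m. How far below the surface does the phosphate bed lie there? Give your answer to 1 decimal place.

Two edge vectors: DH-2→DH-3 = (-40, 690, -70.7), DH-2→DH-4 = (172, 1435, -282.4).
Normal n = (DH-2→DH-3) × (DH-2→DH-4) = (-93401.5, -23456.4, -176080).
So ∂z/∂E = −n_x/n_z = −0.530449 and ∂z/∂N = −n_y/n_z = −0.133214.
Intercept c from DH-2: 179.6 + 595.16 − 9.99 = 764.77.
At (367, -12): z_contact = −194.67 + 1.60 + 764.77 = 571.70 m.
Depth below ground = 681.1 − 571.70 = 109.4 m.

109.4 m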